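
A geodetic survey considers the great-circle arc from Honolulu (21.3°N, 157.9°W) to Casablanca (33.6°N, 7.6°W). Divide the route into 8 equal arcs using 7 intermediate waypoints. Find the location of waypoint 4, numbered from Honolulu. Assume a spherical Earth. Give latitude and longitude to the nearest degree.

≈ 63°N, 95°W

The haversine formula gives a central angle δ ≈ 2.064 rad (118.2°) between the endpoints.
Interpolate at f = 4/8 with slerp weights a = sin((1−f)δ)/sin δ ≈ 0.974, b = sin(fδ)/sin δ ≈ 0.974.
p = a·p₁ + b·p₂ ≈ (-0.037, -0.449, 0.893); φ = arcsin(p_z) ≈ 63.24°, λ = atan2(p_y, p_x) ≈ -94.67°.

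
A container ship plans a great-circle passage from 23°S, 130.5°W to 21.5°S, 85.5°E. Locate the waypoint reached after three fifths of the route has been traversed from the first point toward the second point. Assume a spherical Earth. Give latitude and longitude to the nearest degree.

≈ 51°S, 137°E

From cos δ = sin φ₁ sin φ₂ + cos φ₁ cos φ₂ cos Δλ, the central angle is δ ≈ 2.153 rad (123.3°).
Interpolate at f = 3/5 with slerp weights a = sin((1−f)δ)/sin δ ≈ 0.908, b = sin(fδ)/sin δ ≈ 1.151.
p = a·p₁ + b·p₂ ≈ (-0.459, 0.432, -0.777); φ = arcsin(p_z) ≈ -50.95°, λ = atan2(p_y, p_x) ≈ 136.74°.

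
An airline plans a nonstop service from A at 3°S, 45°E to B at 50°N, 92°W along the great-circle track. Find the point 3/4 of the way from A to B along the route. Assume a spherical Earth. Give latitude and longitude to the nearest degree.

≈ 59°N, 41°W

Write both endpoints as unit vectors p₁, p₂ with components (cos φ cos λ, cos φ sin λ, sin φ).
The central angle between the endpoints is δ = arccos(p₁·p₂) ≈ 2.105 rad (120.6°).
Interpolate at f = 3/4 with slerp weights a = sin((1−f)δ)/sin δ ≈ 0.584, b = sin(fδ)/sin δ ≈ 1.162.
p = a·p₁ + b·p₂ ≈ (0.386, -0.334, 0.860); φ = arcsin(p_z) ≈ 59.28°, λ = atan2(p_y, p_x) ≈ -40.87°.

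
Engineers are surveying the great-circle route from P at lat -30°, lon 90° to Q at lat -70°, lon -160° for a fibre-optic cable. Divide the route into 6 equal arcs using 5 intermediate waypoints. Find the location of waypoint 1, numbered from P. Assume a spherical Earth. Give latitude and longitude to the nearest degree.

≈ lat -41°, lon 95°

Write both endpoints as unit vectors p₁, p₂ with components (cos φ cos λ, cos φ sin λ, sin φ).
The central angle between the endpoints is δ = arccos(p₁·p₂) ≈ 1.193 rad (68.4°).
Interpolate at f = 1/6 with slerp weights a = sin((1−f)δ)/sin δ ≈ 0.902, b = sin(fδ)/sin δ ≈ 0.213.
p = a·p₁ + b·p₂ ≈ (-0.068, 0.756, -0.651); φ = arcsin(p_z) ≈ -40.59°, λ = atan2(p_y, p_x) ≈ 95.16°.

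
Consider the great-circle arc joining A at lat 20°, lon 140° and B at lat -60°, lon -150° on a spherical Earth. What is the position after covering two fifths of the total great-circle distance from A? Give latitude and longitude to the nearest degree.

≈ lat -15°, lon 158°

Convert each endpoint to a unit vector on the sphere (x = cos φ cos λ, y = cos φ sin λ, z = sin φ).
The central angle between the endpoints is δ = arccos(p₁·p₂) ≈ 1.707 rad (97.8°).
Interpolate at f = 2/5 with slerp weights a = sin((1−f)δ)/sin δ ≈ 0.862, b = sin(fδ)/sin δ ≈ 0.637.
p = a·p₁ + b·p₂ ≈ (-0.896, 0.362, -0.257); φ = arcsin(p_z) ≈ -14.87°, λ = atan2(p_y, p_x) ≈ 158.03°.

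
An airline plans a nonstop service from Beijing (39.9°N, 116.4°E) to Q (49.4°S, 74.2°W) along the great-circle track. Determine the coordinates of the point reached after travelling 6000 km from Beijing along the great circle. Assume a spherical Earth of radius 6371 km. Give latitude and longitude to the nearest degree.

Convert each endpoint to a unit vector on the sphere (x = cos φ cos λ, y = cos φ sin λ, z = sin φ).
The central angle between the endpoints is δ = arccos(p₁·p₂) ≈ 2.930 rad (167.9°). The total great-circle distance is δ·R ≈ 2.930 × 6371 ≈ 18669 km, so the target fraction is f = 6000/18669 ≈ 0.321.
Interpolate at f ≈ 0.321 with slerp weights a = sin((1−f)δ)/sin δ ≈ 4.359, b = sin(fδ)/sin δ ≈ 3.856.
p = a·p₁ + b·p₂ ≈ (-0.804, 0.580, -0.132); φ = arcsin(p_z) ≈ -7.58°, λ = atan2(p_y, p_x) ≈ 144.15°.

≈ (8°S, 144°E)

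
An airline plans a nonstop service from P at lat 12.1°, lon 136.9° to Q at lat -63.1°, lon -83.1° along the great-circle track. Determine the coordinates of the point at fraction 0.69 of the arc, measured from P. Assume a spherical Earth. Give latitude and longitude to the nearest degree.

Write both endpoints as unit vectors p₁, p₂ with components (cos φ cos λ, cos φ sin λ, sin φ).
The central angle between the endpoints is δ = arccos(p₁·p₂) ≈ 2.124 rad (121.7°).
Interpolate at f = 0.69 with slerp weights a = sin((1−f)δ)/sin δ ≈ 0.719, b = sin(fδ)/sin δ ≈ 1.169.
p = a·p₁ + b·p₂ ≈ (-0.450, -0.044, -0.892); φ = arcsin(p_z) ≈ -63.11°, λ = atan2(p_y, p_x) ≈ -174.36°.

≈ lat -63°, lon -174°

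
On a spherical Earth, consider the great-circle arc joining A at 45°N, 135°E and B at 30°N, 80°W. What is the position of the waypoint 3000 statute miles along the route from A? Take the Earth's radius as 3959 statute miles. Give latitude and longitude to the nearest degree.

Write both endpoints as unit vectors p₁, p₂ with components (cos φ cos λ, cos φ sin λ, sin φ).
The central angle between the endpoints is δ = arccos(p₁·p₂) ≈ 1.719 rad (98.5°). The total great-circle distance is δ·R ≈ 1.719 × 3959 ≈ 6807 mi, so the target fraction is f = 3000/6807 ≈ 0.441.
Interpolate at f ≈ 0.441 with slerp weights a = sin((1−f)δ)/sin δ ≈ 0.829, b = sin(fδ)/sin δ ≈ 0.695.
p = a·p₁ + b·p₂ ≈ (-0.310, -0.178, 0.934); φ = arcsin(p_z) ≈ 69.05°, λ = atan2(p_y, p_x) ≈ -150.14°.

≈ 69°N, 150°W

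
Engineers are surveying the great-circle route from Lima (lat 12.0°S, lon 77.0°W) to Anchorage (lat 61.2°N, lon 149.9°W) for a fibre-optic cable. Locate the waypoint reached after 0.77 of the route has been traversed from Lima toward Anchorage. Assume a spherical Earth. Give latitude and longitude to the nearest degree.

≈ lat 49°N, lon 119°W

From cos δ = sin φ₁ sin φ₂ + cos φ₁ cos φ₂ cos Δλ, the central angle is δ ≈ 1.614 rad (92.5°).
Interpolate at f = 0.77 with slerp weights a = sin((1−f)δ)/sin δ ≈ 0.363, b = sin(fδ)/sin δ ≈ 0.948.
p = a·p₁ + b·p₂ ≈ (-0.315, -0.575, 0.755); φ = arcsin(p_z) ≈ 49.02°, λ = atan2(p_y, p_x) ≈ -118.72°.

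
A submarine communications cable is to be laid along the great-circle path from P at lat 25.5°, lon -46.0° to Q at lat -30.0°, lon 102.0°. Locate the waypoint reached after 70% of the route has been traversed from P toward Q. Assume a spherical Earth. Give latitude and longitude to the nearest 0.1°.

The haversine formula gives a central angle δ ≈ 2.643 rad (151.4°) between the endpoints.
Interpolate at f = 0.70 with slerp weights a = sin((1−f)δ)/sin δ ≈ 1.489, b = sin(fδ)/sin δ ≈ 2.009.
p = a·p₁ + b·p₂ ≈ (0.572, 0.735, -0.364); φ = arcsin(p_z) ≈ -21.33°, λ = atan2(p_y, p_x) ≈ 52.13°.

≈ lat -21.3°, lon 52.1°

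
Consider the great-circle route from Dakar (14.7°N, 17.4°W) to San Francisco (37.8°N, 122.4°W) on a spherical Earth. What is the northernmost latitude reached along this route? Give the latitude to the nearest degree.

The great circle lies in the plane with unit normal n̂ = (p₁ × p₂)/|p₁ × p₂|.
Here n̂_z ≈ -0.739; the vertex latitude is φ_max = arccos|n̂_z| ≈ 42.4°.
Check via Clairaut: cos φ_max = |cos φ₁| · sin C = cos(14.7°)·sin(49.8°) ≈ 0.739, again giving ≈ 42.4°.

≈ 42°N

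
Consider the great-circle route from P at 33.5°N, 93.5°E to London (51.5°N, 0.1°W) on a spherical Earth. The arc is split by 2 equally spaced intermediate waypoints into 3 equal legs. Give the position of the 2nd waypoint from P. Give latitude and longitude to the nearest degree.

≈ 55°N, 37°E

Write both endpoints as unit vectors p₁, p₂ with components (cos φ cos λ, cos φ sin λ, sin φ).
The central angle between the endpoints is δ = arccos(p₁·p₂) ≈ 1.160 rad (66.5°).
Interpolate at f = 2/3 with slerp weights a = sin((1−f)δ)/sin δ ≈ 0.411, b = sin(fδ)/sin δ ≈ 0.762.
p = a·p₁ + b·p₂ ≈ (0.453, 0.342, 0.823); φ = arcsin(p_z) ≈ 55.42°, λ = atan2(p_y, p_x) ≈ 36.99°.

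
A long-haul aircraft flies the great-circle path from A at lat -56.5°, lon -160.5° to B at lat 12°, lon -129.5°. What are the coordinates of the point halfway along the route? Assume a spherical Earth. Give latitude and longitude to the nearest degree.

≈ lat -23°, lon -141°

The haversine formula gives a central angle δ ≈ 1.277 rad (73.2°) between the endpoints.
Interpolate at f = 1/2 with slerp weights a = sin((1−f)δ)/sin δ ≈ 0.623, b = sin(fδ)/sin δ ≈ 0.623.
p = a·p₁ + b·p₂ ≈ (-0.711, -0.585, -0.390); φ = arcsin(p_z) ≈ -22.94°, λ = atan2(p_y, p_x) ≈ -140.58°.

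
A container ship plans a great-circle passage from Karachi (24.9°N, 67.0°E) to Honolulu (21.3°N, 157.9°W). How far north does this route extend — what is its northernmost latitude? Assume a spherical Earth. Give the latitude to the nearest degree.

≈ 48°N

The great circle lies in the plane with unit normal n̂ = (p₁ × p₂)/|p₁ × p₂|.
Here n̂_z ≈ +0.666; the vertex latitude is φ_max = arccos|n̂_z| ≈ 48.2°.
Check via Clairaut: cos φ_max = |cos φ₁| · sin C = cos(24.9°)·sin(47.3°) ≈ 0.666, again giving ≈ 48.2°.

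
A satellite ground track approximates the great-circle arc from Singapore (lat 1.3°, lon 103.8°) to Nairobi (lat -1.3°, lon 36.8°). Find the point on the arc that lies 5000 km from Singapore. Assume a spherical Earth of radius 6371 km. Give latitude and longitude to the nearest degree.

≈ lat 0°, lon 59°

Write both endpoints as unit vectors p₁, p₂ with components (cos φ cos λ, cos φ sin λ, sin φ).
The central angle between the endpoints is δ = arccos(p₁·p₂) ≈ 1.170 rad (67.0°). The total great-circle distance is δ·R ≈ 1.170 × 6371 ≈ 7455 km, so the target fraction is f = 5000/7455 ≈ 0.671.
Interpolate at f ≈ 0.671 with slerp weights a = sin((1−f)δ)/sin δ ≈ 0.408, b = sin(fδ)/sin δ ≈ 0.767.
p = a·p₁ + b·p₂ ≈ (0.517, 0.856, -0.008); φ = arcsin(p_z) ≈ -0.47°, λ = atan2(p_y, p_x) ≈ 58.87°.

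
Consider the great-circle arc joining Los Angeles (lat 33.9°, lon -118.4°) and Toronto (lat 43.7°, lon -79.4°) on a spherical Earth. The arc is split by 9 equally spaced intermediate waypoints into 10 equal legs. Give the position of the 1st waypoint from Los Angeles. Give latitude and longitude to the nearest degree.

Convert each endpoint to a unit vector on the sphere (x = cos φ cos λ, y = cos φ sin λ, z = sin φ).
The central angle between the endpoints is δ = arccos(p₁·p₂) ≈ 0.552 rad (31.6°).
Interpolate at f = 1/10 with slerp weights a = sin((1−f)δ)/sin δ ≈ 0.909, b = sin(fδ)/sin δ ≈ 0.105.
p = a·p₁ + b·p₂ ≈ (-0.345, -0.738, 0.580); φ = arcsin(p_z) ≈ 35.42°, λ = atan2(p_y, p_x) ≈ -115.03°.

≈ lat 35°, lon -115°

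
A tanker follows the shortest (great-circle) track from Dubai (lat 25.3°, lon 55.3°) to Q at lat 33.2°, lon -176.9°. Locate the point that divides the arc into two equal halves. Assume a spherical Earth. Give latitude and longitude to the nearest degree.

≈ lat 52°, lon 115°

Write both endpoints as unit vectors p₁, p₂ with components (cos φ cos λ, cos φ sin λ, sin φ).
The central angle between the endpoints is δ = arccos(p₁·p₂) ≈ 1.803 rad (103.3°).
Interpolate at f = 1/2 with slerp weights a = sin((1−f)δ)/sin δ ≈ 0.806, b = sin(fδ)/sin δ ≈ 0.806.
p = a·p₁ + b·p₂ ≈ (-0.259, 0.562, 0.785); φ = arcsin(p_z) ≈ 51.76°, λ = atan2(p_y, p_x) ≈ 114.69°.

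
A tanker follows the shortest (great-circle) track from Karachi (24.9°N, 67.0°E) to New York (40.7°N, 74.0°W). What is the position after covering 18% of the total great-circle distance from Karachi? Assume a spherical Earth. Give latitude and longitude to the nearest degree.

The haversine formula gives a central angle δ ≈ 1.834 rad (105.1°) between the endpoints.
Interpolate at f = 0.18 with slerp weights a = sin((1−f)δ)/sin δ ≈ 1.033, b = sin(fδ)/sin δ ≈ 0.336.
p = a·p₁ + b·p₂ ≈ (0.436, 0.618, 0.654); φ = arcsin(p_z) ≈ 40.84°, λ = atan2(p_y, p_x) ≈ 54.78°.

≈ 41°N, 55°E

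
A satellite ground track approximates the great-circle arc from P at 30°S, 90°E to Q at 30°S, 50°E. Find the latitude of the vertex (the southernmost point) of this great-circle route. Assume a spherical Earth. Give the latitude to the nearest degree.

≈ 32°S

The great circle lies in the plane with unit normal n̂ = (p₁ × p₂)/|p₁ × p₂|.
Here n̂_z ≈ -0.852; the vertex latitude is φ_max = arccos|n̂_z| ≈ 31.6°.
Check via Clairaut: cos φ_max = |cos φ₁| · sin C = cos(30.0°)·sin(100.3°) ≈ 0.852, again giving ≈ 31.6°.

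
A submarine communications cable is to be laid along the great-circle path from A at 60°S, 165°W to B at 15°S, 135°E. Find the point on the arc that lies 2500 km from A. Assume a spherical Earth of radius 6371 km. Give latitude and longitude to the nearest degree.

Write both endpoints as unit vectors p₁, p₂ with components (cos φ cos λ, cos φ sin λ, sin φ).
The central angle between the endpoints is δ = arccos(p₁·p₂) ≈ 1.086 rad (62.2°). The total great-circle distance is δ·R ≈ 1.086 × 6371 ≈ 6922 km, so the target fraction is f = 2500/6922 ≈ 0.361.
Interpolate at f ≈ 0.361 with slerp weights a = sin((1−f)δ)/sin δ ≈ 0.723, b = sin(fδ)/sin δ ≈ 0.432.
p = a·p₁ + b·p₂ ≈ (-0.644, 0.202, -0.738); φ = arcsin(p_z) ≈ -47.54°, λ = atan2(p_y, p_x) ≈ 162.62°.

≈ 48°S, 163°E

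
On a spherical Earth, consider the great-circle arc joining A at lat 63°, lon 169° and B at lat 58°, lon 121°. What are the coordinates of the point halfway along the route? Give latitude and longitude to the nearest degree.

≈ lat 63°, lon 143°

Convert each endpoint to a unit vector on the sphere (x = cos φ cos λ, y = cos φ sin λ, z = sin φ).
The central angle between the endpoints is δ = arccos(p₁·p₂) ≈ 0.411 rad (23.6°).
Interpolate at f = 1/2 with slerp weights a = sin((1−f)δ)/sin δ ≈ 0.511, b = sin(fδ)/sin δ ≈ 0.511.
p = a·p₁ + b·p₂ ≈ (-0.367, 0.276, 0.888); φ = arcsin(p_z) ≈ 62.65°, λ = atan2(p_y, p_x) ≈ 143.03°.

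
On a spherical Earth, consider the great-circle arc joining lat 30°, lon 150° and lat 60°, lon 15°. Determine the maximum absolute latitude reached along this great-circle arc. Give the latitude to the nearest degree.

≈ 72°

The great circle lies in the plane with unit normal n̂ = (p₁ × p₂)/|p₁ × p₂|.
Here n̂_z ≈ -0.309; the vertex latitude is φ_max = arccos|n̂_z| ≈ 72.0°.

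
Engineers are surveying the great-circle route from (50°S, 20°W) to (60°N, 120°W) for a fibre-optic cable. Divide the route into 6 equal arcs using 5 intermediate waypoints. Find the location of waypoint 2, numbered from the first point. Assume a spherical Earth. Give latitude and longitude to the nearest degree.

Write both endpoints as unit vectors p₁, p₂ with components (cos φ cos λ, cos φ sin λ, sin φ).
The central angle between the endpoints is δ = arccos(p₁·p₂) ≈ 2.373 rad (136.0°).
Interpolate at f = 2/6 with slerp weights a = sin((1−f)δ)/sin δ ≈ 1.439, b = sin(fδ)/sin δ ≈ 1.024.
p = a·p₁ + b·p₂ ≈ (0.613, -0.760, -0.216); φ = arcsin(p_z) ≈ -12.48°, λ = atan2(p_y, p_x) ≈ -51.08°.

≈ (12°S, 51°W)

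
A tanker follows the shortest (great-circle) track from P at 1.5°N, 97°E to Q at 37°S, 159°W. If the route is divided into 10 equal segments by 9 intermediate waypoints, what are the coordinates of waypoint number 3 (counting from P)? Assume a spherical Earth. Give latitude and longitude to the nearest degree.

≈ 17°S, 122°E

Write both endpoints as unit vectors p₁, p₂ with components (cos φ cos λ, cos φ sin λ, sin φ).
The central angle between the endpoints is δ = arccos(p₁·p₂) ≈ 1.781 rad (102.1°).
Interpolate at f = 3/10 with slerp weights a = sin((1−f)δ)/sin δ ≈ 0.969, b = sin(fδ)/sin δ ≈ 0.521.
p = a·p₁ + b·p₂ ≈ (-0.506, 0.813, -0.288); φ = arcsin(p_z) ≈ -16.74°, λ = atan2(p_y, p_x) ≈ 121.92°.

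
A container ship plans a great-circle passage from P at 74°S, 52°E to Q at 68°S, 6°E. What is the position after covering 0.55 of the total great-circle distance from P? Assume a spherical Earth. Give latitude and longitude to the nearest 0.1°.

Convert each endpoint to a unit vector on the sphere (x = cos φ cos λ, y = cos φ sin λ, z = sin φ).
The central angle between the endpoints is δ = arccos(p₁·p₂) ≈ 0.273 rad (15.6°).
Interpolate at f = 0.55 with slerp weights a = sin((1−f)δ)/sin δ ≈ 0.454, b = sin(fδ)/sin δ ≈ 0.555.
p = a·p₁ + b·p₂ ≈ (0.284, 0.120, -0.951); φ = arcsin(p_z) ≈ -72.04°, λ = atan2(p_y, p_x) ≈ 22.99°.

≈ 72.0°S, 23.0°E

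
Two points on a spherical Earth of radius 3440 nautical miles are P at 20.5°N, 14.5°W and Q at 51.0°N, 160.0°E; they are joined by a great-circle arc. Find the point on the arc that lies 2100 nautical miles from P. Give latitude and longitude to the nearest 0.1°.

Write both endpoints as unit vectors p₁, p₂ with components (cos φ cos λ, cos φ sin λ, sin φ).
The central angle between the endpoints is δ = arccos(p₁·p₂) ≈ 1.891 rad (108.3°). The total great-circle distance is δ·R ≈ 1.891 × 3440 ≈ 6504 nmi, so the target fraction is f = 2100/6504 ≈ 0.323.
Interpolate at f ≈ 0.323 with slerp weights a = sin((1−f)δ)/sin δ ≈ 1.009, b = sin(fδ)/sin δ ≈ 0.604.
p = a·p₁ + b·p₂ ≈ (0.558, -0.107, 0.823); φ = arcsin(p_z) ≈ 55.37°, λ = atan2(p_y, p_x) ≈ -10.83°.

≈ 55.4°N, 10.8°W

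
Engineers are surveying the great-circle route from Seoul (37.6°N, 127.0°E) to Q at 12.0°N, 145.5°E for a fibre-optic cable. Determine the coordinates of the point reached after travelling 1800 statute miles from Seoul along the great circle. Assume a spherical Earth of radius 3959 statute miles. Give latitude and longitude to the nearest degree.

Write both endpoints as unit vectors p₁, p₂ with components (cos φ cos λ, cos φ sin λ, sin φ).
The central angle between the endpoints is δ = arccos(p₁·p₂) ≈ 0.532 rad (30.5°). The total great-circle distance is δ·R ≈ 0.532 × 3959 ≈ 2106 mi, so the target fraction is f = 1800/2106 ≈ 0.855.
Interpolate at f ≈ 0.855 with slerp weights a = sin((1−f)δ)/sin δ ≈ 0.152, b = sin(fδ)/sin δ ≈ 0.866.
p = a·p₁ + b·p₂ ≈ (-0.771, 0.576, 0.273); φ = arcsin(p_z) ≈ 15.84°, λ = atan2(p_y, p_x) ≈ 143.22°.

≈ 16°N, 143°E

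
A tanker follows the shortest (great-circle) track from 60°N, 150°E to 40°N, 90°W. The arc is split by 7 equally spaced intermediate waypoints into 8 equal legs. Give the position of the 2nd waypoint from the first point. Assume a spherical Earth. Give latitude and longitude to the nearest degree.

Convert each endpoint to a unit vector on the sphere (x = cos φ cos λ, y = cos φ sin λ, z = sin φ).
The central angle between the endpoints is δ = arccos(p₁·p₂) ≈ 1.197 rad (68.6°).
Interpolate at f = 2/8 with slerp weights a = sin((1−f)δ)/sin δ ≈ 0.840, b = sin(fδ)/sin δ ≈ 0.317.
p = a·p₁ + b·p₂ ≈ (-0.364, -0.033, 0.931); φ = arcsin(p_z) ≈ 68.58°, λ = atan2(p_y, p_x) ≈ -174.88°.

≈ 69°N, 175°W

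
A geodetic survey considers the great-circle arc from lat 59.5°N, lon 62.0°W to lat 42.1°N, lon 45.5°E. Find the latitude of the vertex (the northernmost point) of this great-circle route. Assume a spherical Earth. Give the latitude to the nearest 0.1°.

The great circle lies in the plane with unit normal n̂ = (p₁ × p₂)/|p₁ × p₂|.
Here n̂_z ≈ +0.406; the vertex latitude is φ_max = arccos|n̂_z| ≈ 66.1°.
Check via Clairaut: cos φ_max = |cos φ₁| · sin C = cos(59.5°)·sin(53.0°) ≈ 0.406, again giving ≈ 66.1°.

≈ 66.1°N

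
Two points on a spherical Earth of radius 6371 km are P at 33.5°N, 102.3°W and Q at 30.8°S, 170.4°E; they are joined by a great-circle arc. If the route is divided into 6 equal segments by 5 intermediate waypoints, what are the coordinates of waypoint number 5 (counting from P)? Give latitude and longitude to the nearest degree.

Convert each endpoint to a unit vector on the sphere (x = cos φ cos λ, y = cos φ sin λ, z = sin φ).
The central angle between the endpoints is δ = arccos(p₁·p₂) ≈ 1.822 rad (104.4°).
Interpolate at f = 5/6 with slerp weights a = sin((1−f)δ)/sin δ ≈ 0.309, b = sin(fδ)/sin δ ≈ 1.031.
p = a·p₁ + b·p₂ ≈ (-0.928, -0.104, -0.358); φ = arcsin(p_z) ≈ -20.95°, λ = atan2(p_y, p_x) ≈ -173.61°.

≈ 21°S, 174°W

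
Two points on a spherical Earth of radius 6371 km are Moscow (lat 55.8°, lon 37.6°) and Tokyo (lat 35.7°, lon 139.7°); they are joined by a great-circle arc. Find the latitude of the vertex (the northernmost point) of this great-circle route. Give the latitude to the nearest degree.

The great circle lies in the plane with unit normal n̂ = (p₁ × p₂)/|p₁ × p₂|.
Here n̂_z ≈ +0.484; the vertex latitude is φ_max = arccos|n̂_z| ≈ 61.1°.
Check via Clairaut: cos φ_max = |cos φ₁| · sin C = cos(55.8°)·sin(59.4°) ≈ 0.484, again giving ≈ 61.1°.

≈ 61°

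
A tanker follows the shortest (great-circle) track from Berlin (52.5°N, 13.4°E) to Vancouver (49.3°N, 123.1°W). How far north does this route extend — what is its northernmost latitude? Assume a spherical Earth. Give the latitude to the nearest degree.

The great circle lies in the plane with unit normal n̂ = (p₁ × p₂)/|p₁ × p₂|.
Here n̂_z ≈ -0.288; the vertex latitude is φ_max = arccos|n̂_z| ≈ 73.3°.

≈ 73°N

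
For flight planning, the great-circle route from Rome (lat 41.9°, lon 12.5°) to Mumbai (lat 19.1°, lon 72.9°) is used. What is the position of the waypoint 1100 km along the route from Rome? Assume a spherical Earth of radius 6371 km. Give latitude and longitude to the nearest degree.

The haversine formula gives a central angle δ ≈ 0.969 rad (55.5°) between the endpoints. The total great-circle distance is δ·R ≈ 0.969 × 6371 ≈ 6175 km, so the target fraction is f = 1100/6175 ≈ 0.178.
Interpolate at f ≈ 0.178 with slerp weights a = sin((1−f)δ)/sin δ ≈ 0.867, b = sin(fδ)/sin δ ≈ 0.208.
p = a·p₁ + b·p₂ ≈ (0.688, 0.328, 0.647); φ = arcsin(p_z) ≈ 40.34°, λ = atan2(p_y, p_x) ≈ 25.48°.

≈ lat 40°, lon 25°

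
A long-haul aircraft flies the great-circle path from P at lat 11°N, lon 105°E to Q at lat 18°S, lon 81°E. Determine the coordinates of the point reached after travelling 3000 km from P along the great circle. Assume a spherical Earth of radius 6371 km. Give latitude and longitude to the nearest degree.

Convert each endpoint to a unit vector on the sphere (x = cos φ cos λ, y = cos φ sin λ, z = sin φ).
The central angle between the endpoints is δ = arccos(p₁·p₂) ≈ 0.654 rad (37.4°). The total great-circle distance is δ·R ≈ 0.654 × 6371 ≈ 4164 km, so the target fraction is f = 3000/4164 ≈ 0.720.
Interpolate at f ≈ 0.720 with slerp weights a = sin((1−f)δ)/sin δ ≈ 0.299, b = sin(fδ)/sin δ ≈ 0.746.
p = a·p₁ + b·p₂ ≈ (0.035, 0.984, -0.174); φ = arcsin(p_z) ≈ -9.99°, λ = atan2(p_y, p_x) ≈ 87.96°.

≈ lat 10°S, lon 88°E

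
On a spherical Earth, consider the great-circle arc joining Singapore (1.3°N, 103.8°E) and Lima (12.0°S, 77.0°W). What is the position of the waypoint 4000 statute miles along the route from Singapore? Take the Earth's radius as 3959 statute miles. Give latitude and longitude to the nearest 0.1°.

≈ 56.4°S, 110.2°E

Write both endpoints as unit vectors p₁, p₂ with components (cos φ cos λ, cos φ sin λ, sin φ).
The central angle between the endpoints is δ = arccos(p₁·p₂) ≈ 2.954 rad (169.3°). The total great-circle distance is δ·R ≈ 2.954 × 3959 ≈ 11696 mi, so the target fraction is f = 4000/11696 ≈ 0.342.
Interpolate at f ≈ 0.342 with slerp weights a = sin((1−f)δ)/sin δ ≈ 5.002, b = sin(fδ)/sin δ ≈ 4.550.
p = a·p₁ + b·p₂ ≈ (-0.192, 0.520, -0.832); φ = arcsin(p_z) ≈ -56.35°, λ = atan2(p_y, p_x) ≈ 110.24°.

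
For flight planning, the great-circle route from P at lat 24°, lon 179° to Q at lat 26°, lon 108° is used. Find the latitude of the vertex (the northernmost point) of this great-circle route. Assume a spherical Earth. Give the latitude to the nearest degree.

≈ 30°

The great circle lies in the plane with unit normal n̂ = (p₁ × p₂)/|p₁ × p₂|.
Here n̂_z ≈ -0.867; the vertex latitude is φ_max = arccos|n̂_z| ≈ 29.9°.
Check via Clairaut: cos φ_max = |cos φ₁| · sin C = cos(24.0°)·sin(71.7°) ≈ 0.867, again giving ≈ 29.9°.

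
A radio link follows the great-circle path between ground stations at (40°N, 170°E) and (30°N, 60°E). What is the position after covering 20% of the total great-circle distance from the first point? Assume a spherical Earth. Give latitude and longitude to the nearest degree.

Convert each endpoint to a unit vector on the sphere (x = cos φ cos λ, y = cos φ sin λ, z = sin φ).
The central angle between the endpoints is δ = arccos(p₁·p₂) ≈ 1.476 rad (84.6°).
Interpolate at f = 0.20 with slerp weights a = sin((1−f)δ)/sin δ ≈ 0.929, b = sin(fδ)/sin δ ≈ 0.292.
p = a·p₁ + b·p₂ ≈ (-0.574, 0.343, 0.743); φ = arcsin(p_z) ≈ 48.02°, λ = atan2(p_y, p_x) ≈ 149.17°.

≈ (48°N, 149°E)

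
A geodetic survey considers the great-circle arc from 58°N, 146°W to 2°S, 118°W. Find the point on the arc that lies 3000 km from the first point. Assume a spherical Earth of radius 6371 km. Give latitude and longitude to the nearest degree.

The haversine formula gives a central angle δ ≈ 1.117 rad (64.0°) between the endpoints. The total great-circle distance is δ·R ≈ 1.117 × 6371 ≈ 7119 km, so the target fraction is f = 3000/7119 ≈ 0.421.
Interpolate at f ≈ 0.421 with slerp weights a = sin((1−f)δ)/sin δ ≈ 0.670, b = sin(fδ)/sin δ ≈ 0.505.
p = a·p₁ + b·p₂ ≈ (-0.531, -0.644, 0.551); φ = arcsin(p_z) ≈ 33.41°, λ = atan2(p_y, p_x) ≈ -129.52°.

≈ 33°N, 130°W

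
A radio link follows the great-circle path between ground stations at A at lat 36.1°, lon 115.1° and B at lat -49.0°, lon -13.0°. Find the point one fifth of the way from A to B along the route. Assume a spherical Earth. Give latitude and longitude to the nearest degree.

Convert each endpoint to a unit vector on the sphere (x = cos φ cos λ, y = cos φ sin λ, z = sin φ).
The central angle between the endpoints is δ = arccos(p₁·p₂) ≈ 2.452 rad (140.5°).
Interpolate at f = 1/5 with slerp weights a = sin((1−f)δ)/sin δ ≈ 1.454, b = sin(fδ)/sin δ ≈ 0.741.
p = a·p₁ + b·p₂ ≈ (-0.025, 0.954, 0.298); φ = arcsin(p_z) ≈ 17.31°, λ = atan2(p_y, p_x) ≈ 91.49°.

≈ lat 17°, lon 91°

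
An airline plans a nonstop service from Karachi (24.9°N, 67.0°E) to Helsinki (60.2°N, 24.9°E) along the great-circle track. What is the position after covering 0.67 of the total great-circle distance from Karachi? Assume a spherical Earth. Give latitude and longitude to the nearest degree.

≈ 50°N, 45°E

Write both endpoints as unit vectors p₁, p₂ with components (cos φ cos λ, cos φ sin λ, sin φ).
The central angle between the endpoints is δ = arccos(p₁·p₂) ≈ 0.796 rad (45.6°).
Interpolate at f = 0.67 with slerp weights a = sin((1−f)δ)/sin δ ≈ 0.363, b = sin(fδ)/sin δ ≈ 0.711.
p = a·p₁ + b·p₂ ≈ (0.449, 0.452, 0.770); φ = arcsin(p_z) ≈ 50.39°, λ = atan2(p_y, p_x) ≈ 45.18°.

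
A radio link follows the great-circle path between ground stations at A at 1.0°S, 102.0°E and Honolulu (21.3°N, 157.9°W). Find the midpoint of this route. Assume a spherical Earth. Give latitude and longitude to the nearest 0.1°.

Write both endpoints as unit vectors p₁, p₂ with components (cos φ cos λ, cos φ sin λ, sin φ).
The central angle between the endpoints is δ = arccos(p₁·p₂) ≈ 1.741 rad (99.8°).
Interpolate at f = 1/2 with slerp weights a = sin((1−f)δ)/sin δ ≈ 0.776, b = sin(fδ)/sin δ ≈ 0.776.
p = a·p₁ + b·p₂ ≈ (-0.831, 0.487, 0.268); φ = arcsin(p_z) ≈ 15.57°, λ = atan2(p_y, p_x) ≈ 149.64°.

≈ 15.6°N, 149.6°E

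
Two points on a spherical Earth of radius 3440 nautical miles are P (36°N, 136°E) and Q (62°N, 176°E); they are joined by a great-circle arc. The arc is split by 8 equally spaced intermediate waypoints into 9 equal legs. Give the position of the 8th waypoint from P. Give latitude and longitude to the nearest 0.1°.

Convert each endpoint to a unit vector on the sphere (x = cos φ cos λ, y = cos φ sin λ, z = sin φ).
The central angle between the endpoints is δ = arccos(p₁·p₂) ≈ 0.627 rad (35.9°).
Interpolate at f = 8/9 with slerp weights a = sin((1−f)δ)/sin δ ≈ 0.119, b = sin(fδ)/sin δ ≈ 0.901.
p = a·p₁ + b·p₂ ≈ (-0.491, 0.096, 0.866); φ = arcsin(p_z) ≈ 59.96°, λ = atan2(p_y, p_x) ≈ 168.92°.

≈ (60.0°N, 168.9°E)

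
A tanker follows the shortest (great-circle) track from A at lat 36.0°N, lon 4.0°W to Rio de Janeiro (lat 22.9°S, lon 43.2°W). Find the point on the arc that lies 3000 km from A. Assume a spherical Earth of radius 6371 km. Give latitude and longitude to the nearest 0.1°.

≈ lat 13.7°N, lon 20.9°W

Convert each endpoint to a unit vector on the sphere (x = cos φ cos λ, y = cos φ sin λ, z = sin φ).
The central angle between the endpoints is δ = arccos(p₁·p₂) ≈ 1.214 rad (69.6°). The total great-circle distance is δ·R ≈ 1.214 × 6371 ≈ 7738 km, so the target fraction is f = 3000/7738 ≈ 0.388.
Interpolate at f ≈ 0.388 with slerp weights a = sin((1−f)δ)/sin δ ≈ 0.722, b = sin(fδ)/sin δ ≈ 0.484.
p = a·p₁ + b·p₂ ≈ (0.908, -0.346, 0.236); φ = arcsin(p_z) ≈ 13.66°, λ = atan2(p_y, p_x) ≈ -20.86°.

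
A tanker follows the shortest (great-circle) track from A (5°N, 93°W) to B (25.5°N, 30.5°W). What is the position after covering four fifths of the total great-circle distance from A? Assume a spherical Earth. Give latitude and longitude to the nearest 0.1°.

≈ (23.2°N, 44.1°W)

From cos δ = sin φ₁ sin φ₂ + cos φ₁ cos φ₂ cos Δλ, the central angle is δ ≈ 1.101 rad (63.1°).
Interpolate at f = 4/5 with slerp weights a = sin((1−f)δ)/sin δ ≈ 0.245, b = sin(fδ)/sin δ ≈ 0.865.
p = a·p₁ + b·p₂ ≈ (0.660, -0.640, 0.394); φ = arcsin(p_z) ≈ 23.19°, λ = atan2(p_y, p_x) ≈ -44.12°.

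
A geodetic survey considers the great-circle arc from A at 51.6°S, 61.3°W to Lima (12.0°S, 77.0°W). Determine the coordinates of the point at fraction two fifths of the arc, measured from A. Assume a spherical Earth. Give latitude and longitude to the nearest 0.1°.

≈ 36.0°S, 69.4°W

From cos δ = sin φ₁ sin φ₂ + cos φ₁ cos φ₂ cos Δλ, the central angle is δ ≈ 0.726 rad (41.6°).
Interpolate at f = 2/5 with slerp weights a = sin((1−f)δ)/sin δ ≈ 0.636, b = sin(fδ)/sin δ ≈ 0.431.
p = a·p₁ + b·p₂ ≈ (0.284, -0.757, -0.588); φ = arcsin(p_z) ≈ -36.00°, λ = atan2(p_y, p_x) ≈ -69.41°.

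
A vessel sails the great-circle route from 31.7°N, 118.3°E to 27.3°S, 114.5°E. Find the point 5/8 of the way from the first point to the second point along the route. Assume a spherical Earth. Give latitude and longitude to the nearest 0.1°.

Write both endpoints as unit vectors p₁, p₂ with components (cos φ cos λ, cos φ sin λ, sin φ).
The central angle between the endpoints is δ = arccos(p₁·p₂) ≈ 1.032 rad (59.1°).
Interpolate at f = 5/8 with slerp weights a = sin((1−f)δ)/sin δ ≈ 0.440, b = sin(fδ)/sin δ ≈ 0.700.
p = a·p₁ + b·p₂ ≈ (-0.435, 0.896, -0.090); φ = arcsin(p_z) ≈ -5.18°, λ = atan2(p_y, p_x) ≈ 115.93°.

≈ 5.2°S, 115.9°E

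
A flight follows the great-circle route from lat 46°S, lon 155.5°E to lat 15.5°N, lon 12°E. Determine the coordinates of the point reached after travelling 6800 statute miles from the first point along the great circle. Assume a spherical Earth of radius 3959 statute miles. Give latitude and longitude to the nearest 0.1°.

The haversine formula gives a central angle δ ≈ 2.390 rad (136.9°) between the endpoints. The total great-circle distance is δ·R ≈ 2.390 × 3959 ≈ 9460 mi, so the target fraction is f = 6800/9460 ≈ 0.719.
Interpolate at f ≈ 0.719 with slerp weights a = sin((1−f)δ)/sin δ ≈ 0.911, b = sin(fδ)/sin δ ≈ 1.448.
p = a·p₁ + b·p₂ ≈ (0.789, 0.553, -0.269); φ = arcsin(p_z) ≈ -15.58°, λ = atan2(p_y, p_x) ≈ 35.01°.

≈ lat 15.6°S, lon 35.0°E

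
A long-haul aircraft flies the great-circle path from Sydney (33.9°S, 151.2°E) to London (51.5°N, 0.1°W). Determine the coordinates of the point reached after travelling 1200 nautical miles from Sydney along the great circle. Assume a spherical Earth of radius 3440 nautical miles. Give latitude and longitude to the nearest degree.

Write both endpoints as unit vectors p₁, p₂ with components (cos φ cos λ, cos φ sin λ, sin φ).
The central angle between the endpoints is δ = arccos(p₁·p₂) ≈ 2.668 rad (152.8°). The total great-circle distance is δ·R ≈ 2.668 × 3440 ≈ 9176 nmi, so the target fraction is f = 1200/9176 ≈ 0.131.
Interpolate at f ≈ 0.131 with slerp weights a = sin((1−f)δ)/sin δ ≈ 1.606, b = sin(fδ)/sin δ ≈ 0.749.
p = a·p₁ + b·p₂ ≈ (-0.702, 0.641, -0.310); φ = arcsin(p_z) ≈ -18.04°, λ = atan2(p_y, p_x) ≈ 137.58°.

≈ 18°S, 138°E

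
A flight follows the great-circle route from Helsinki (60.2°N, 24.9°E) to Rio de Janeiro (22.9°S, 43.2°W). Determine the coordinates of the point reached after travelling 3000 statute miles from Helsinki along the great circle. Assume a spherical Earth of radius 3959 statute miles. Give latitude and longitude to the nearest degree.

≈ (27°N, 17°W)

The haversine formula gives a central angle δ ≈ 1.738 rad (99.6°) between the endpoints. The total great-circle distance is δ·R ≈ 1.738 × 3959 ≈ 6883 mi, so the target fraction is f = 3000/6883 ≈ 0.436.
Interpolate at f ≈ 0.436 with slerp weights a = sin((1−f)δ)/sin δ ≈ 0.843, b = sin(fδ)/sin δ ≈ 0.697.
p = a·p₁ + b·p₂ ≈ (0.848, -0.263, 0.460); φ = arcsin(p_z) ≈ 27.39°, λ = atan2(p_y, p_x) ≈ -17.25°.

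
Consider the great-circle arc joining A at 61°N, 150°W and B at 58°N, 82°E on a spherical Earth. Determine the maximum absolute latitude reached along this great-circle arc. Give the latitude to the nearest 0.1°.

≈ 75.6°N

The great circle lies in the plane with unit normal n̂ = (p₁ × p₂)/|p₁ × p₂|.
Here n̂_z ≈ -0.249; the vertex latitude is φ_max = arccos|n̂_z| ≈ 75.6°.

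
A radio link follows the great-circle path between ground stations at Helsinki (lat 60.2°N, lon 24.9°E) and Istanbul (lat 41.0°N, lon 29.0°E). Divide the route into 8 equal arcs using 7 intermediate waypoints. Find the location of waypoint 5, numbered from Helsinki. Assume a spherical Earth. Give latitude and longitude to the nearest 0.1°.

Convert each endpoint to a unit vector on the sphere (x = cos φ cos λ, y = cos φ sin λ, z = sin φ).
The central angle between the endpoints is δ = arccos(p₁·p₂) ≈ 0.338 rad (19.4°).
Interpolate at f = 5/8 with slerp weights a = sin((1−f)δ)/sin δ ≈ 0.381, b = sin(fδ)/sin δ ≈ 0.632.
p = a·p₁ + b·p₂ ≈ (0.589, 0.311, 0.746); φ = arcsin(p_z) ≈ 48.22°, λ = atan2(p_y, p_x) ≈ 27.84°.

≈ lat 48.2°N, lon 27.8°E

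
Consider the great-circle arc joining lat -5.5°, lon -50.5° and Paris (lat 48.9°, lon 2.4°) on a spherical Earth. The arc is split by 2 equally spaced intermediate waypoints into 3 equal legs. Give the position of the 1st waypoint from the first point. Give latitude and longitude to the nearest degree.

From cos δ = sin φ₁ sin φ₂ + cos φ₁ cos φ₂ cos Δλ, the central angle is δ ≈ 1.242 rad (71.2°).
Interpolate at f = 1/3 with slerp weights a = sin((1−f)δ)/sin δ ≈ 0.778, b = sin(fδ)/sin δ ≈ 0.425.
p = a·p₁ + b·p₂ ≈ (0.772, -0.586, 0.246); φ = arcsin(p_z) ≈ 14.23°, λ = atan2(p_y, p_x) ≈ -37.21°.

≈ lat 14°, lon -37°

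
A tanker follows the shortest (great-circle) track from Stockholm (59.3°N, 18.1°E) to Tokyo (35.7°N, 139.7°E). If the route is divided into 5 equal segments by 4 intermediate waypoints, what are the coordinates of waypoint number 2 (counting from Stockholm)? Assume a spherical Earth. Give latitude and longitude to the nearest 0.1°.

≈ 67.3°N, 84.8°E

Write both endpoints as unit vectors p₁, p₂ with components (cos φ cos λ, cos φ sin λ, sin φ).
The central angle between the endpoints is δ = arccos(p₁·p₂) ≈ 1.282 rad (73.5°).
Interpolate at f = 2/5 with slerp weights a = sin((1−f)δ)/sin δ ≈ 0.726, b = sin(fδ)/sin δ ≈ 0.512.
p = a·p₁ + b·p₂ ≈ (0.035, 0.384, 0.923); φ = arcsin(p_z) ≈ 67.32°, λ = atan2(p_y, p_x) ≈ 84.77°.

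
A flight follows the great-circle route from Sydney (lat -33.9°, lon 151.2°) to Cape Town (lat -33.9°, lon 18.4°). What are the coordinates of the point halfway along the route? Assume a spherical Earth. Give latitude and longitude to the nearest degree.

Convert each endpoint to a unit vector on the sphere (x = cos φ cos λ, y = cos φ sin λ, z = sin φ).
The central angle between the endpoints is δ = arccos(p₁·p₂) ≈ 1.728 rad (99.0°).
Interpolate at f = 1/2 with slerp weights a = sin((1−f)δ)/sin δ ≈ 0.770, b = sin(fδ)/sin δ ≈ 0.770.
p = a·p₁ + b·p₂ ≈ (0.046, 0.510, -0.859); φ = arcsin(p_z) ≈ -59.21°, λ = atan2(p_y, p_x) ≈ 84.80°.

≈ lat -59°, lon 85°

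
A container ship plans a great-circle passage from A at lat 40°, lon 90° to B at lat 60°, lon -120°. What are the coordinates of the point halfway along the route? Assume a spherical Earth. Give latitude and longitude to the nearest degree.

≈ lat 75°, lon 127°

Write both endpoints as unit vectors p₁, p₂ with components (cos φ cos λ, cos φ sin λ, sin φ).
The central angle between the endpoints is δ = arccos(p₁·p₂) ≈ 1.344 rad (77.0°).
Interpolate at f = 1/2 with slerp weights a = sin((1−f)δ)/sin δ ≈ 0.639, b = sin(fδ)/sin δ ≈ 0.639.
p = a·p₁ + b·p₂ ≈ (-0.160, 0.213, 0.964); φ = arcsin(p_z) ≈ 74.57°, λ = atan2(p_y, p_x) ≈ 126.89°.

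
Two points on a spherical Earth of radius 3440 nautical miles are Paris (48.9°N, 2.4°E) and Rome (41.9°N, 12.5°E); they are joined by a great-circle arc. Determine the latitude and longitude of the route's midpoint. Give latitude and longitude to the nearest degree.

From cos δ = sin φ₁ sin φ₂ + cos φ₁ cos φ₂ cos Δλ, the central angle is δ ≈ 0.174 rad (9.9°).
Interpolate at f = 1/2 with slerp weights a = sin((1−f)δ)/sin δ ≈ 0.502, b = sin(fδ)/sin δ ≈ 0.502.
p = a·p₁ + b·p₂ ≈ (0.694, 0.095, 0.713); φ = arcsin(p_z) ≈ 45.51°, λ = atan2(p_y, p_x) ≈ 7.76°.

≈ (46°N, 8°E)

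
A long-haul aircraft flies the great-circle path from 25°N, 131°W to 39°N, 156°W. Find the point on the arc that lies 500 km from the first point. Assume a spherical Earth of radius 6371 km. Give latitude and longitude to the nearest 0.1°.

≈ 27.8°N, 134.9°W

From cos δ = sin φ₁ sin φ₂ + cos φ₁ cos φ₂ cos Δλ, the central angle is δ ≈ 0.441 rad (25.3°). The total great-circle distance is δ·R ≈ 0.441 × 6371 ≈ 2810 km, so the target fraction is f = 500/2810 ≈ 0.178.
Interpolate at f ≈ 0.178 with slerp weights a = sin((1−f)δ)/sin δ ≈ 0.831, b = sin(fδ)/sin δ ≈ 0.184.
p = a·p₁ + b·p₂ ≈ (-0.624, -0.626, 0.467); φ = arcsin(p_z) ≈ 27.82°, λ = atan2(p_y, p_x) ≈ -134.91°.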